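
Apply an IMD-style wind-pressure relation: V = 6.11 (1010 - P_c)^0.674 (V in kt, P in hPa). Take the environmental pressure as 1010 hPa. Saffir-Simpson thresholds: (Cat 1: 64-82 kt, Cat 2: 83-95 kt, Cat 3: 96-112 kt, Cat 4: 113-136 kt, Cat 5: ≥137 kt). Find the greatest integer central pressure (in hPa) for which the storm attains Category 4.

Category 4 begins at V = 113 kt.
Required ΔP = (113/6.11)^(1/0.674) = 18.494^1.484 ≈ 75.84 hPa.
P_c ≤ 1010 − 75.84 = 934.16, so the highest integer P_c is 934 hPa.

934 hPa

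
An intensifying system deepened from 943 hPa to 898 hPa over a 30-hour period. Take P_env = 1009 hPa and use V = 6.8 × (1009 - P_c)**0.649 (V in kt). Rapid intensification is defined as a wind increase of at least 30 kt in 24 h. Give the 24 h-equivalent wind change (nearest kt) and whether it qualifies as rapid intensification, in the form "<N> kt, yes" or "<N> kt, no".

V₁: ΔP = 66, V ≈ 6.8 × 66^0.649 ≈ 103.13 kt.
V₂: ΔP = 111, V ≈ 6.8 × 111^0.649 ≈ 144.52 kt.
ΔV over 30 h = 41.39 kt → 24 h equivalent = 41.39 × 24/30 ≈ 33.11 kt.
33 kt ≥ 30 kt ⇒ rapid intensification.

33 kt, yes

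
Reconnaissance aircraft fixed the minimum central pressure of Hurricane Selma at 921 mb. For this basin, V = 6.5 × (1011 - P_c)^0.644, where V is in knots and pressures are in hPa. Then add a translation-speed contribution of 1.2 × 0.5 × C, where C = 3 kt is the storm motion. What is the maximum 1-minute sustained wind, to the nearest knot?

120 kt

ΔP = 1011 − 921 = 90 mb.
90^0.644 ≈ 18.136.
V ≈ 6.5 × 18.136 ≈ 117.9 kt.
Translation term: 1.2 × 0.5 × 3 = 1.8 kt.
Corrected V ≈ 119.7 kt → 120 kt.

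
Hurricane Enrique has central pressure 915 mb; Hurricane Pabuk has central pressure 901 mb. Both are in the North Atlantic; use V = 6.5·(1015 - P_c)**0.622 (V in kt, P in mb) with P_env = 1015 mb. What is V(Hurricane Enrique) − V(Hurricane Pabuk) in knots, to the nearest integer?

Hurricane Enrique: ΔP = 100; V ≈ 6.5 × 100^0.622 ≈ 114.00 kt.
Hurricane Pabuk: ΔP = 114; V ≈ 6.5 × 114^0.622 ≈ 123.68 kt.
Difference ≈ 114.00 − 123.68 = -9.68 → -10 kt.

-10 kt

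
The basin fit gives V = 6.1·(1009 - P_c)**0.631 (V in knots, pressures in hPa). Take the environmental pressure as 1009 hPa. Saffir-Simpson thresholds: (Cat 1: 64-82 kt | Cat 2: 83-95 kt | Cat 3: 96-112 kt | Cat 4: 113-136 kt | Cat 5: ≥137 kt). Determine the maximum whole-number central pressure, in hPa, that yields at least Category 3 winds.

930 hPa

Category 3 begins at V = 96 kt.
Required ΔP = (96/6.1)^(1/0.631) = 15.738^1.585 ≈ 78.87 hPa.
P_c ≤ 1009 − 78.87 = 930.13, so the highest integer P_c is 930 hPa.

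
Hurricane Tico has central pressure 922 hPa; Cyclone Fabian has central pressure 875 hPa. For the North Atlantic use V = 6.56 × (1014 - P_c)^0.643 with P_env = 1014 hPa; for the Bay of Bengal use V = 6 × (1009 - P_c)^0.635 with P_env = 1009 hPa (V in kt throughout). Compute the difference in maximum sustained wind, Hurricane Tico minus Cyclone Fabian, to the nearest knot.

Hurricane Tico: ΔP = 92; V ≈ 6.56 × 92^0.643 ≈ 120.12 kt.
Cyclone Fabian: ΔP = 134; V ≈ 6 × 134^0.635 ≈ 134.54 kt.
Difference ≈ 120.12 − 134.54 = -14.42 → -14 kt.

-14 kt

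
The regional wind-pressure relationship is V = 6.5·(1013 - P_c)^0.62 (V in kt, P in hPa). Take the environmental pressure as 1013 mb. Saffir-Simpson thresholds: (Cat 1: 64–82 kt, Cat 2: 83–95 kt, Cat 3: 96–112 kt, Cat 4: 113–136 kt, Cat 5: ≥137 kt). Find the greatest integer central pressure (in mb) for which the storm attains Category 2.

952 mb

Category 2 begins at V = 83 kt.
Required ΔP = (83/6.5)^(1/0.62) = 12.769^1.613 ≈ 60.83 mb.
P_c ≤ 1013 − 60.83 = 952.17, so the highest integer P_c is 952 mb.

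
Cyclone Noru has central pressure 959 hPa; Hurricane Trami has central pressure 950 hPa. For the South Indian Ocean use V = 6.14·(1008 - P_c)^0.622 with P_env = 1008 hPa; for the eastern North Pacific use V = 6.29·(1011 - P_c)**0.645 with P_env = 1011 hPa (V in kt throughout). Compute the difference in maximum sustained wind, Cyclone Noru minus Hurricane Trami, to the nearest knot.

Cyclone Noru: ΔP = 49; V ≈ 6.14 × 49^0.622 ≈ 69.10 kt.
Hurricane Trami: ΔP = 61; V ≈ 6.29 × 61^0.645 ≈ 89.16 kt.
Difference ≈ 69.10 − 89.16 = -20.06 → -20 kt.

-20 kt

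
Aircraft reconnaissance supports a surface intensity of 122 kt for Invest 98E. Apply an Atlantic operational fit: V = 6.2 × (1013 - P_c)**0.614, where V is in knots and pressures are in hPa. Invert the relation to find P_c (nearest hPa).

ΔP = (V / 6.2)^(1/0.614) = (122/6.2)^1.629.
122/6.2 = 19.677; 19.677^1.629 ≈ 128.07 hPa.
P_c = 1013 − 128.07 = 884.93 ≈ 885 hPa.

885 hPa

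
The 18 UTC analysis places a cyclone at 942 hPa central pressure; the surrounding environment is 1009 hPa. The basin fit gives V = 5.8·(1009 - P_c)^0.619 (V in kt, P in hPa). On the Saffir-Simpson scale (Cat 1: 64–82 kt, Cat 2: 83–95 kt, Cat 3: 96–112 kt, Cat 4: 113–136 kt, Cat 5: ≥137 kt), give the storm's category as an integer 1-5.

ΔP = 1009 − 942 = 67 hPa.
V ≈ 5.8 × 67^0.619 = 5.8 × 13.50 ≈ 78 kt.
78 kt falls in the Category 1 band.

1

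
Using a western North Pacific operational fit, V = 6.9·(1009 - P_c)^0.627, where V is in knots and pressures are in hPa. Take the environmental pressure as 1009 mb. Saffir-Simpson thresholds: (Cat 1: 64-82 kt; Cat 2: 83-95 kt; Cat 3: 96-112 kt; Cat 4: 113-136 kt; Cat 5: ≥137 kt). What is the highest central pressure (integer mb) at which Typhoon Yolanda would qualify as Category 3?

942 mb

Category 3 begins at V = 96 kt.
Required ΔP = (96/6.9)^(1/0.627) = 13.913^1.595 ≈ 66.63 mb.
P_c ≤ 1009 − 66.63 = 942.37, so the highest integer P_c is 942 mb.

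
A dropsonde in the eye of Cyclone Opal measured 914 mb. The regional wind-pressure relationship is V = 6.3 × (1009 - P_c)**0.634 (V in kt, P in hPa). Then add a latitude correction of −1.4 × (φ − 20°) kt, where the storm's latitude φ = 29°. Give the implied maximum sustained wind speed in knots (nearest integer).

100 kt

ΔP = 1009 − 914 = 95 mb.
95^0.634 ≈ 17.942.
V ≈ 6.3 × 17.942 ≈ 113.0 kt.
Latitude correction: −1.4 × (29 − 20) = -12.6 kt.
Corrected V ≈ 100.4 kt → 100 kt.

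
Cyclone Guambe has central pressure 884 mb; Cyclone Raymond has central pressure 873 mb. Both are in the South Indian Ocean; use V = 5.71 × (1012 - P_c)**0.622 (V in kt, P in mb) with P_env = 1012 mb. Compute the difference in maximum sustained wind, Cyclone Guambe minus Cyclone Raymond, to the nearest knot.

-6 kt

Cyclone Guambe: ΔP = 128; V ≈ 5.71 × 128^0.622 ≈ 116.77 kt.
Cyclone Raymond: ΔP = 139; V ≈ 5.71 × 139^0.622 ≈ 122.91 kt.
Difference ≈ 116.77 − 122.91 = -6.14 → -6 kt.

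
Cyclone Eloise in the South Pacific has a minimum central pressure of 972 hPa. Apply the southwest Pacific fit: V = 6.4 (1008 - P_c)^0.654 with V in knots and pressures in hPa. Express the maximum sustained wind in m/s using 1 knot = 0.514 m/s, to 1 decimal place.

34.3 m/s

ΔP = 1008 − 972 = 36 hPa.
V ≈ 6.4 × 36^0.654 = 6.4 × 10.419 ≈ 66.681 kt.
66.681 × 0.514 ≈ 34.27 m/s → 34.3 m/s.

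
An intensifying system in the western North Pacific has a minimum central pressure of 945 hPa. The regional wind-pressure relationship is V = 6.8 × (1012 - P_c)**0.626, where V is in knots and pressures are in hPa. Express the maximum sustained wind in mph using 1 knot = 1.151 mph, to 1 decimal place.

108.8 mph

ΔP = 1012 − 945 = 67 hPa.
V ≈ 6.8 × 67^0.626 = 6.8 × 13.903 ≈ 94.544 kt.
94.544 × 1.151 ≈ 108.82 mph → 108.8 mph.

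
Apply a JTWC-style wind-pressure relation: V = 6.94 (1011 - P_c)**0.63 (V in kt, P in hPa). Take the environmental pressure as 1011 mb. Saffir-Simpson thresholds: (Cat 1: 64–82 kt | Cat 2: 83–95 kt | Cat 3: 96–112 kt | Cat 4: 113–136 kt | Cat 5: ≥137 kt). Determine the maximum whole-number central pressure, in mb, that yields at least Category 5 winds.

897 mb

Category 5 begins at V = 137 kt.
Required ΔP = (137/6.94)^(1/0.63) = 19.741^1.587 ≈ 113.80 mb.
P_c ≤ 1011 − 113.80 = 897.20, so the highest integer P_c is 897 mb.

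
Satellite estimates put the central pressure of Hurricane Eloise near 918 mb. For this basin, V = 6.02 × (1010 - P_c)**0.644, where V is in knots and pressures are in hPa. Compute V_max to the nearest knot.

ΔP = 1010 − 918 = 92 mb.
92^0.644 ≈ 18.394.
V ≈ 6.02 × 18.394 ≈ 110.7 kt.

111 kt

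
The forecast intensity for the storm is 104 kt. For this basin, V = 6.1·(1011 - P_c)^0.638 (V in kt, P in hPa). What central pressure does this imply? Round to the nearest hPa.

ΔP = (V / 6.1)^(1/0.638) = (104/6.1)^1.567.
104/6.1 = 17.049; 17.049^1.567 ≈ 85.23 hPa.
P_c = 1011 − 85.23 = 925.77 ≈ 926 hPa.

926 hPa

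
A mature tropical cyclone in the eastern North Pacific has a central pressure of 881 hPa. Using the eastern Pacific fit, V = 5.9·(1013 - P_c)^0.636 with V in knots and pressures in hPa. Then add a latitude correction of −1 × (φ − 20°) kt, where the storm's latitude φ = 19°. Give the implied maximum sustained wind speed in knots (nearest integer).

ΔP = 1013 − 881 = 132 hPa.
132^0.636 ≈ 22.320.
V ≈ 5.9 × 22.320 ≈ 131.7 kt.
Latitude correction: −1 × (19 − 20) = 1 kt.
Corrected V ≈ 132.7 kt → 133 kt.

133 kt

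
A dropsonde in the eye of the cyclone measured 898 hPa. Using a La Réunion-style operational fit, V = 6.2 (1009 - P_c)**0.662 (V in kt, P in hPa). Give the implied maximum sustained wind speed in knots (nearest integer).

140 kt

ΔP = 1009 − 898 = 111 hPa.
111^0.662 ≈ 22.595.
V ≈ 6.2 × 22.595 ≈ 140.1 kt.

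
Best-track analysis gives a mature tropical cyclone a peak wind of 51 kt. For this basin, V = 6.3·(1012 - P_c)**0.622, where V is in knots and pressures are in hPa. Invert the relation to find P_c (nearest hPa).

ΔP = (V / 6.3)^(1/0.622) = (51/6.3)^1.608.
51/6.3 = 8.095; 8.095^1.608 ≈ 28.85 hPa.
P_c = 1012 − 28.85 = 983.15 ≈ 983 hPa.

983 hPa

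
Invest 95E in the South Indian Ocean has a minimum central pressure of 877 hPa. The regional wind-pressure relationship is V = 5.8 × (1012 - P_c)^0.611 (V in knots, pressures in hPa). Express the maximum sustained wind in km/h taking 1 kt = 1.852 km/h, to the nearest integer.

215 km/h

ΔP = 1012 − 877 = 135 hPa.
V ≈ 5.8 × 135^0.611 = 5.8 × 20.028 ≈ 116.161 kt.
116.161 × 1.852 ≈ 215.13 km/h → 215 km/h.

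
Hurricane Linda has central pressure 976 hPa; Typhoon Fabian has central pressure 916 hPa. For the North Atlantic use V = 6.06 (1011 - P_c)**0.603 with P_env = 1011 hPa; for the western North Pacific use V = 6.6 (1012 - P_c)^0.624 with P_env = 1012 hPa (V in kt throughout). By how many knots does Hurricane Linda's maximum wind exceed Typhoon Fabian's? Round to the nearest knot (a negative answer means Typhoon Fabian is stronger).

Hurricane Linda: ΔP = 35; V ≈ 6.06 × 35^0.603 ≈ 51.71 kt.
Typhoon Fabian: ΔP = 96; V ≈ 6.6 × 96^0.624 ≈ 113.89 kt.
Difference ≈ 51.71 − 113.89 = -62.18 → -62 kt.

-62 kt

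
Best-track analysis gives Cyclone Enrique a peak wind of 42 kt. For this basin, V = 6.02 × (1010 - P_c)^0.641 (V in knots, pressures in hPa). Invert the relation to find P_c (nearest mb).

989 mb

ΔP = (V / 6.02)^(1/0.641) = (42/6.02)^1.560.
42/6.02 = 6.977; 6.977^1.560 ≈ 20.71 mb.
P_c = 1010 − 20.71 = 989.29 ≈ 989 mb.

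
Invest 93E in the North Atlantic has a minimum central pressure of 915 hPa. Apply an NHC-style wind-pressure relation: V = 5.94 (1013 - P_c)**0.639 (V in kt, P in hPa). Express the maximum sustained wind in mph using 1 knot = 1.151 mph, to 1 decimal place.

ΔP = 1013 − 915 = 98 hPa.
V ≈ 5.94 × 98^0.639 = 5.94 × 18.724 ≈ 111.219 kt.
111.219 × 1.151 ≈ 128.01 mph → 128.0 mph.

128.0 mph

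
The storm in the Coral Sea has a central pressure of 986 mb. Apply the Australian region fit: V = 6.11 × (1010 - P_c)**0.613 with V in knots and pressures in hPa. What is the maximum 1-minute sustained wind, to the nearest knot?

43 kt

ΔP = 1010 − 986 = 24 mb.
24^0.613 ≈ 7.016.
V ≈ 6.11 × 7.016 ≈ 42.9 kt.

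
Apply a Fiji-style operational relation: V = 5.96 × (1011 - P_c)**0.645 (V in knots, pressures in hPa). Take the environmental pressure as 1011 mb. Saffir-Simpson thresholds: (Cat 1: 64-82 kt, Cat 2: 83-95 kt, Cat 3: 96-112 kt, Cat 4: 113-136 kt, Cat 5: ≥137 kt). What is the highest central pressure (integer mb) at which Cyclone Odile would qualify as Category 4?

Category 4 begins at V = 113 kt.
Required ΔP = (113/5.96)^(1/0.645) = 18.960^1.550 ≈ 95.75 mb.
P_c ≤ 1011 − 95.75 = 915.25, so the highest integer P_c is 915 mb.

915 mb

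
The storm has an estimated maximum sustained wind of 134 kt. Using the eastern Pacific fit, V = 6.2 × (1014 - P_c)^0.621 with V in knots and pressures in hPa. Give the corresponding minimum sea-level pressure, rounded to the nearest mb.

873 mb

ΔP = (V / 6.2)^(1/0.621) = (134/6.2)^1.610.
134/6.2 = 21.613; 21.613^1.610 ≈ 141.03 mb.
P_c = 1014 − 141.03 = 872.97 ≈ 873 mb.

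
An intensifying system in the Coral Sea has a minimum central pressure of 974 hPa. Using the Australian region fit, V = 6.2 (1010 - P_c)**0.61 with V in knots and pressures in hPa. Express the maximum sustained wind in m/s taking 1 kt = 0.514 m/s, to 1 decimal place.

28.4 m/s

ΔP = 1010 − 974 = 36 hPa.
V ≈ 6.2 × 36^0.61 = 6.2 × 8.899 ≈ 55.174 kt.
55.174 × 0.514 ≈ 28.36 m/s → 28.4 m/s.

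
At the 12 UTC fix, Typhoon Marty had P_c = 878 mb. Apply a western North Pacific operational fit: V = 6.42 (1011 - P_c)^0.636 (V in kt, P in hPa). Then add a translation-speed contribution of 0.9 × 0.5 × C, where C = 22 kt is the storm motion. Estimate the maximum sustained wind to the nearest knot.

154 kt

ΔP = 1011 − 878 = 133 mb.
133^0.636 ≈ 22.427.
V ≈ 6.42 × 22.427 ≈ 144.0 kt.
Translation term: 0.9 × 0.5 × 22 = 9.9 kt.
Corrected V ≈ 153.9 kt → 154 kt.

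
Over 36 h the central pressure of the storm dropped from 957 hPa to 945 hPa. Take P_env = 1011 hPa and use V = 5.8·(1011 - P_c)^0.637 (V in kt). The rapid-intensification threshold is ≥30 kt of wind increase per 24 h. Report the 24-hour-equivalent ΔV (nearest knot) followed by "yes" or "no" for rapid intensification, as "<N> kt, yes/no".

V₁: ΔP = 54, V ≈ 5.8 × 54^0.637 ≈ 73.61 kt.
V₂: ΔP = 66, V ≈ 5.8 × 66^0.637 ≈ 83.65 kt.
ΔV over 36 h = 10.04 kt → 24 h equivalent = 10.04 × 24/36 ≈ 6.69 kt.
7 kt < 30 kt ⇒ not rapid intensification.

7 kt, no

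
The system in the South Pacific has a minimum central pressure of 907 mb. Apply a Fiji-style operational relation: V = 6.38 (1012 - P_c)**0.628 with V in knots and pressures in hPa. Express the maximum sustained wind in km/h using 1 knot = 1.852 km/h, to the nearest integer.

ΔP = 1012 − 907 = 105 mb.
V ≈ 6.38 × 105^0.628 = 6.38 × 18.591 ≈ 118.612 kt.
118.612 × 1.852 ≈ 219.67 km/h → 220 km/h.

220 km/h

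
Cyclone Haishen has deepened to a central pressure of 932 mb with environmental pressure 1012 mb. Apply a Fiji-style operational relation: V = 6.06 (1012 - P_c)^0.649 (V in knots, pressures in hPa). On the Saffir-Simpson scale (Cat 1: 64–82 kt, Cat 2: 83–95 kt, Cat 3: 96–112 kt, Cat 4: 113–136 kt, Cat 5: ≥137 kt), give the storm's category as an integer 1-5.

3

ΔP = 1012 − 932 = 80 mb.
V ≈ 6.06 × 80^0.649 = 6.06 × 17.18 ≈ 104 kt.
104 kt falls in the Category 3 band.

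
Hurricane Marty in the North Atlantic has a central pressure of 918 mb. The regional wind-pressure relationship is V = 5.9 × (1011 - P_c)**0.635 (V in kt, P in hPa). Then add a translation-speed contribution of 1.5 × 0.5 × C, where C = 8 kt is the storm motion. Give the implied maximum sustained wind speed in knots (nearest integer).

ΔP = 1011 − 918 = 93 mb.
93^0.635 ≈ 17.782.
V ≈ 5.9 × 17.782 ≈ 104.9 kt.
Translation term: 1.5 × 0.5 × 8 = 6 kt.
Corrected V ≈ 110.9 kt → 111 kt.

111 kt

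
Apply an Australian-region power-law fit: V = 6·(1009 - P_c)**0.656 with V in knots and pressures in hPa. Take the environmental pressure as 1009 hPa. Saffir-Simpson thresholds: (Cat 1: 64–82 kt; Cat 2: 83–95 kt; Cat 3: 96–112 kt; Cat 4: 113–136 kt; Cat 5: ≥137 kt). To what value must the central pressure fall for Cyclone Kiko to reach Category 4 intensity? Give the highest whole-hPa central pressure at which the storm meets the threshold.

Category 4 begins at V = 113 kt.
Required ΔP = (113/6)^(1/0.656) = 18.833^1.524 ≈ 87.80 hPa.
P_c ≤ 1009 − 87.80 = 921.20, so the highest integer P_c is 921 hPa.

921 hPa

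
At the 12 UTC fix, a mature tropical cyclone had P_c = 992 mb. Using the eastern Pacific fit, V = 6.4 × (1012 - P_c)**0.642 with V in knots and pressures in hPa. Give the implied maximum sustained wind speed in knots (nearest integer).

44 kt

ΔP = 1012 − 992 = 20 mb.
20^0.642 ≈ 6.843.
V ≈ 6.4 × 6.843 ≈ 43.8 kt.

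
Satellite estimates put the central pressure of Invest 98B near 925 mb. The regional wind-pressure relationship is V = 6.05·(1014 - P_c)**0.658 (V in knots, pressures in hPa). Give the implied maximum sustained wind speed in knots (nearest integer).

ΔP = 1014 − 925 = 89 mb.
89^0.658 ≈ 19.173.
V ≈ 6.05 × 19.173 ≈ 116.0 kt.

116 kt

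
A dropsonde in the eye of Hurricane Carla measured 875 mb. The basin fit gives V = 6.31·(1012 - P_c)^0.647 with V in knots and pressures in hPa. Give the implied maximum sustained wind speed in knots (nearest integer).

152 kt

ΔP = 1012 − 875 = 137 mb.
137^0.647 ≈ 24.124.
V ≈ 6.31 × 24.124 ≈ 152.2 kt.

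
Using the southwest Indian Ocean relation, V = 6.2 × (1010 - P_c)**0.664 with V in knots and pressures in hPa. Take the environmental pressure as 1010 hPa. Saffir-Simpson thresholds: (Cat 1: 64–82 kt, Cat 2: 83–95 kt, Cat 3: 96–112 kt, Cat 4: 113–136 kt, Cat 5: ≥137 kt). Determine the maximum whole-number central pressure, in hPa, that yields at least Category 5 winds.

Category 5 begins at V = 137 kt.
Required ΔP = (137/6.2)^(1/0.664) = 22.097^1.506 ≈ 105.83 hPa.
P_c ≤ 1010 − 105.83 = 904.17, so the highest integer P_c is 904 hPa.

904 hPa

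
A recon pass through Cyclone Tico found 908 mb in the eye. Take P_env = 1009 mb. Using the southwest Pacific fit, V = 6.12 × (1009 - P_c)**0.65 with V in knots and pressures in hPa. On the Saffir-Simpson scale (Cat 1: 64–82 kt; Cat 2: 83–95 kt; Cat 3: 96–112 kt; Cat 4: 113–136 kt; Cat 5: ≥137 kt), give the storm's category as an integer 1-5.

4

ΔP = 1009 − 908 = 101 mb.
V ≈ 6.12 × 101^0.65 = 6.12 × 20.08 ≈ 123 kt.
123 kt falls in the Category 4 band.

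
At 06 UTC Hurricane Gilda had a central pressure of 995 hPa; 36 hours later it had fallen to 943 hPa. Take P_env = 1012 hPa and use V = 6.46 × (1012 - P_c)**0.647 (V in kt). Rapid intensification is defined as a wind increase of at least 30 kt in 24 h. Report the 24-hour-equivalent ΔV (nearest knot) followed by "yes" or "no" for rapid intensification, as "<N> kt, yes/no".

V₁: ΔP = 17, V ≈ 6.46 × 17^0.647 ≈ 40.40 kt.
V₂: ΔP = 69, V ≈ 6.46 × 69^0.647 ≈ 99.99 kt.
ΔV over 36 h = 59.59 kt → 24 h equivalent = 59.59 × 24/36 ≈ 39.73 kt.
40 kt ≥ 30 kt ⇒ rapid intensification.

40 kt, yes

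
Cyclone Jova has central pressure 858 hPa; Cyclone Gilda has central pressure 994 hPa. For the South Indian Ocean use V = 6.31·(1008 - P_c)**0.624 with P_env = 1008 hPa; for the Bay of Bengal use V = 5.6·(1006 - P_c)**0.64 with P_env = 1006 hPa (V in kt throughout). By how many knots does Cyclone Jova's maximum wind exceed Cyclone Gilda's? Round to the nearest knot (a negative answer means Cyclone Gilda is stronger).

Cyclone Jova: ΔP = 150; V ≈ 6.31 × 150^0.624 ≈ 143.85 kt.
Cyclone Gilda: ΔP = 12; V ≈ 5.6 × 12^0.64 ≈ 27.47 kt.
Difference ≈ 143.85 − 27.47 = 116.38 → 116 kt.

116 kt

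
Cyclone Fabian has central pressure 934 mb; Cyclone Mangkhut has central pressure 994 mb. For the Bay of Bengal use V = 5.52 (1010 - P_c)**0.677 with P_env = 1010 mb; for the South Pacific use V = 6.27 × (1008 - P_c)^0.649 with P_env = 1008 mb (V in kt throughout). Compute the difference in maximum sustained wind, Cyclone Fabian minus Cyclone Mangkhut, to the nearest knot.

Cyclone Fabian: ΔP = 76; V ≈ 5.52 × 76^0.677 ≈ 103.57 kt.
Cyclone Mangkhut: ΔP = 14; V ≈ 6.27 × 14^0.649 ≈ 34.76 kt.
Difference ≈ 103.57 − 34.76 = 68.81 → 69 kt.

69 kt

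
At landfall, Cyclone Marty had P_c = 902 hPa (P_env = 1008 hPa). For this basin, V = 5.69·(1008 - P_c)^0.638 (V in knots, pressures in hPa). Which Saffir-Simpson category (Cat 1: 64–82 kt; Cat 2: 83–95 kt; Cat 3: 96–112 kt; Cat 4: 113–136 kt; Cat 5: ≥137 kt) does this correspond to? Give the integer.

3

ΔP = 1008 − 902 = 106 hPa.
V ≈ 5.69 × 106^0.638 = 5.69 × 19.59 ≈ 111 kt.
111 kt falls in the Category 3 band.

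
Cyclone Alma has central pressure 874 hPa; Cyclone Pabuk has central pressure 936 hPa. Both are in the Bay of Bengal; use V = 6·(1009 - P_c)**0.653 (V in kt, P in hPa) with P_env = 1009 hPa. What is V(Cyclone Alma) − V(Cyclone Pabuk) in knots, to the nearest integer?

49 kt

Cyclone Alma: ΔP = 135; V ≈ 6 × 135^0.653 ≈ 147.66 kt.
Cyclone Pabuk: ΔP = 73; V ≈ 6 × 73^0.653 ≈ 98.83 kt.
Difference ≈ 147.66 − 98.83 = 48.83 → 49 kt.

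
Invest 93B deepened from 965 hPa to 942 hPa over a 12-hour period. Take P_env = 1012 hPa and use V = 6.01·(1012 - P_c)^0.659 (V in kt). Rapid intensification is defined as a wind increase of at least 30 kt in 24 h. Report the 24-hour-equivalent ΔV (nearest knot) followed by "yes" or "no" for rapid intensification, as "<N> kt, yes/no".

V₁: ΔP = 47, V ≈ 6.01 × 47^0.659 ≈ 76.00 kt.
V₂: ΔP = 70, V ≈ 6.01 × 70^0.659 ≈ 98.81 kt.
ΔV over 12 h = 22.81 kt → 24 h equivalent = 22.81 × 24/12 ≈ 45.62 kt.
46 kt ≥ 30 kt ⇒ rapid intensification.

46 kt, yes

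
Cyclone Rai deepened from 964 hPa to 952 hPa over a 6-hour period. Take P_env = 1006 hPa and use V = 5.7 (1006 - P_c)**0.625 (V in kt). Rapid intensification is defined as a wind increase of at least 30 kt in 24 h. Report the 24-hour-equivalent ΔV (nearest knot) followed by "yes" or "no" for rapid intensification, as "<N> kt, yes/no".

V₁: ΔP = 42, V ≈ 5.7 × 42^0.625 ≈ 58.94 kt.
V₂: ΔP = 54, V ≈ 5.7 × 54^0.625 ≈ 68.96 kt.
ΔV over 6 h = 10.02 kt → 24 h equivalent = 10.02 × 24/6 ≈ 40.08 kt.
40 kt ≥ 30 kt ⇒ rapid intensification.

40 kt, yes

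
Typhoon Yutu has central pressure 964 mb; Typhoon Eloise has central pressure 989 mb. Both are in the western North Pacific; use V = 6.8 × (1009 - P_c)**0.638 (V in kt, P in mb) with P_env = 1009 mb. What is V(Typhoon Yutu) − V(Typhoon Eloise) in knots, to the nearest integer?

Typhoon Yutu: ΔP = 45; V ≈ 6.8 × 45^0.638 ≈ 77.14 kt.
Typhoon Eloise: ΔP = 20; V ≈ 6.8 × 20^0.638 ≈ 45.98 kt.
Difference ≈ 77.14 − 45.98 = 31.16 → 31 kt.

31 kt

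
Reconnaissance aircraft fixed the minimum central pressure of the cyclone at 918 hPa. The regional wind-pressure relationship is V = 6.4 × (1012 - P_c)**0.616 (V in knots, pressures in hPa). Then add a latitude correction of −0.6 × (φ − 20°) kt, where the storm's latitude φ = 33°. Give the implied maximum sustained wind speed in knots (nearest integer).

ΔP = 1012 − 918 = 94 hPa.
94^0.616 ≈ 16.423.
V ≈ 6.4 × 16.423 ≈ 105.1 kt.
Latitude correction: −0.6 × (33 − 20) = -7.8 kt.
Corrected V ≈ 97.3 kt → 97 kt.

97 kt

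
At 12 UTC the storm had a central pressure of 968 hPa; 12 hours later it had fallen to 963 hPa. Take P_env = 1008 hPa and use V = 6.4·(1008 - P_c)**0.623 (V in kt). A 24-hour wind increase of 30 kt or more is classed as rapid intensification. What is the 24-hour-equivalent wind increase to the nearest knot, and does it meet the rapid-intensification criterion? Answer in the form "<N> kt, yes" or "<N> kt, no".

V₁: ΔP = 40, V ≈ 6.4 × 40^0.623 ≈ 63.72 kt.
V₂: ΔP = 45, V ≈ 6.4 × 45^0.623 ≈ 68.57 kt.
ΔV over 12 h = 4.85 kt → 24 h equivalent = 4.85 × 24/12 ≈ 9.70 kt.
10 kt < 30 kt ⇒ not rapid intensification.

10 kt, no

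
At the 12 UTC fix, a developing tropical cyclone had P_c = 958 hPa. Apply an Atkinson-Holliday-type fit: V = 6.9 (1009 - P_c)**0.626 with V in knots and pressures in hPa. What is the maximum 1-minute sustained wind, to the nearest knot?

ΔP = 1009 − 958 = 51 hPa.
51^0.626 ≈ 11.720.
V ≈ 6.9 × 11.720 ≈ 80.9 kt.

81 kt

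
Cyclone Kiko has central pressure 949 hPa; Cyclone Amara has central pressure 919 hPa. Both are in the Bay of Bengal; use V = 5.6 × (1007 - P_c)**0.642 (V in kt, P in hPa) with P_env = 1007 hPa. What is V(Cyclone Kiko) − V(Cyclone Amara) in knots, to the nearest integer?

Cyclone Kiko: ΔP = 58; V ≈ 5.6 × 58^0.642 ≈ 75.91 kt.
Cyclone Amara: ΔP = 88; V ≈ 5.6 × 88^0.642 ≈ 99.21 kt.
Difference ≈ 75.91 − 99.21 = -23.30 → -23 kt.

-23 kt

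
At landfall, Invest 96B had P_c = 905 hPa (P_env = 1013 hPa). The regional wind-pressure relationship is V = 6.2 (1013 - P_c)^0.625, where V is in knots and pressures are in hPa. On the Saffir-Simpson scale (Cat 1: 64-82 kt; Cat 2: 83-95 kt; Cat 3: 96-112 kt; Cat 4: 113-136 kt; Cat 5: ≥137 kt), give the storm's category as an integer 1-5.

ΔP = 1013 − 905 = 108 hPa.
V ≈ 6.2 × 108^0.625 = 6.2 × 18.66 ≈ 116 kt.
116 kt falls in the Category 4 band.

4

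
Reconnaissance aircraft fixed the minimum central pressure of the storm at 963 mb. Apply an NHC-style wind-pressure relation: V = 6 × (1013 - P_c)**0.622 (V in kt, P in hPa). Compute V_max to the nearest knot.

68 kt

ΔP = 1013 − 963 = 50 mb.
50^0.622 ≈ 11.396.
V ≈ 6 × 11.396 ≈ 68.4 kt.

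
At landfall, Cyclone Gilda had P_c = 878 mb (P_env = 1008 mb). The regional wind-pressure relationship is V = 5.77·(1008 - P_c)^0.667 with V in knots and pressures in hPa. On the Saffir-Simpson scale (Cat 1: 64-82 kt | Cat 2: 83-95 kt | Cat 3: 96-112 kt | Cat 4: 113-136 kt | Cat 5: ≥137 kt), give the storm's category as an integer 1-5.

5

ΔP = 1008 − 878 = 130 mb.
V ≈ 5.77 × 130^0.667 = 5.77 × 25.70 ≈ 148 kt.
148 kt falls in the Category 5 band.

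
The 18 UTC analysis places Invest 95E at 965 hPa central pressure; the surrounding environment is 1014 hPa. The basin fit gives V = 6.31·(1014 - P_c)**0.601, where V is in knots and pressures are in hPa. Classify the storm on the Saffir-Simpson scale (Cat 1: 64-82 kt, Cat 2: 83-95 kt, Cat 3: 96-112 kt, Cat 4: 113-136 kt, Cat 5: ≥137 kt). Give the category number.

ΔP = 1014 − 965 = 49 hPa.
V ≈ 6.31 × 49^0.601 = 6.31 × 10.37 ≈ 65 kt.
65 kt falls in the Category 1 band.

1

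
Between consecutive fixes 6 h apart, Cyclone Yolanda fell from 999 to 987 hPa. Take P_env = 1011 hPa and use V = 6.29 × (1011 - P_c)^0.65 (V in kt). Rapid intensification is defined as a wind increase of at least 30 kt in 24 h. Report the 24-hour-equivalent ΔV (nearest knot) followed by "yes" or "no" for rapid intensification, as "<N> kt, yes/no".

72 kt, yes

V₁: ΔP = 12, V ≈ 6.29 × 12^0.65 ≈ 31.63 kt.
V₂: ΔP = 24, V ≈ 6.29 × 24^0.65 ≈ 49.63 kt.
ΔV over 6 h = 18.00 kt → 24 h equivalent = 18.00 × 24/6 ≈ 72.00 kt.
72 kt ≥ 30 kt ⇒ rapid intensification.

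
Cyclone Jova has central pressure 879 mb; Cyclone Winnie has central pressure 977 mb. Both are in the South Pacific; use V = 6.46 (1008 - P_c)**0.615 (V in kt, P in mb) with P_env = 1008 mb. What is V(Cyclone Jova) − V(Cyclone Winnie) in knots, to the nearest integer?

75 kt

Cyclone Jova: ΔP = 129; V ≈ 6.46 × 129^0.615 ≈ 128.31 kt.
Cyclone Winnie: ΔP = 31; V ≈ 6.46 × 31^0.615 ≈ 53.39 kt.
Difference ≈ 128.31 − 53.39 = 74.92 → 75 kt.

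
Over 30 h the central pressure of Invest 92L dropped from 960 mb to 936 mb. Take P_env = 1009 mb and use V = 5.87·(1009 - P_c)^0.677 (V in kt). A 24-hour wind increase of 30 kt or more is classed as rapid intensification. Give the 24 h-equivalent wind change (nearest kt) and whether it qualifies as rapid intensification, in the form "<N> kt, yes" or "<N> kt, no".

V₁: ΔP = 49, V ≈ 5.87 × 49^0.677 ≈ 81.83 kt.
V₂: ΔP = 73, V ≈ 5.87 × 73^0.677 ≈ 107.18 kt.
ΔV over 30 h = 25.35 kt → 24 h equivalent = 25.35 × 24/30 ≈ 20.28 kt.
20 kt < 30 kt ⇒ not rapid intensification.

20 kt, no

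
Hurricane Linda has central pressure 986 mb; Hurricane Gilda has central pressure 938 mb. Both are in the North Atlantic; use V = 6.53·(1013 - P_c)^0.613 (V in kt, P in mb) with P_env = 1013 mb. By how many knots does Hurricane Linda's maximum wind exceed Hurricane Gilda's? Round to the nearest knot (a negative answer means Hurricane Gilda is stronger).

-43 kt

Hurricane Linda: ΔP = 27; V ≈ 6.53 × 27^0.613 ≈ 49.24 kt.
Hurricane Gilda: ΔP = 75; V ≈ 6.53 × 75^0.613 ≈ 92.11 kt.
Difference ≈ 49.24 − 92.11 = -42.87 → -43 kt.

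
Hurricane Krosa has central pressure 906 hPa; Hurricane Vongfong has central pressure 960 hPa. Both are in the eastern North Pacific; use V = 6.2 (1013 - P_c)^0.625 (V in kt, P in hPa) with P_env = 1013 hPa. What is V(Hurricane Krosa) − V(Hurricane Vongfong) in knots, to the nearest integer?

Hurricane Krosa: ΔP = 107; V ≈ 6.2 × 107^0.625 ≈ 115.02 kt.
Hurricane Vongfong: ΔP = 53; V ≈ 6.2 × 53^0.625 ≈ 74.14 kt.
Difference ≈ 115.02 − 74.14 = 40.88 → 41 kt.

41 kt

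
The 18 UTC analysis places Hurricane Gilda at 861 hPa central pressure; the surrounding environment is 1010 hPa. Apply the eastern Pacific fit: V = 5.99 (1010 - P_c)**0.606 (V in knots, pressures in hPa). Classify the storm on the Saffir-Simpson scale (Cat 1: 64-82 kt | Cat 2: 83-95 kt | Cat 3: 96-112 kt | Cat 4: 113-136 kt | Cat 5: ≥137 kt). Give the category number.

4

ΔP = 1010 − 861 = 149 hPa.
V ≈ 5.99 × 149^0.606 = 5.99 × 20.75 ≈ 124 kt.
124 kt falls in the Category 4 band.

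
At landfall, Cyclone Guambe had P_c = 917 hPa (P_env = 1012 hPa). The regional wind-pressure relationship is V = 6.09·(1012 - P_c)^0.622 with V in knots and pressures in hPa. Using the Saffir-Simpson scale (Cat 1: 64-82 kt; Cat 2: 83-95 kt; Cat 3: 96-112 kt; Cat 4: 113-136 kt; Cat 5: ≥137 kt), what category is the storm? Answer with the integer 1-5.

3

ΔP = 1012 − 917 = 95 hPa.
V ≈ 6.09 × 95^0.622 = 6.09 × 16.99 ≈ 103 kt.
103 kt falls in the Category 3 band.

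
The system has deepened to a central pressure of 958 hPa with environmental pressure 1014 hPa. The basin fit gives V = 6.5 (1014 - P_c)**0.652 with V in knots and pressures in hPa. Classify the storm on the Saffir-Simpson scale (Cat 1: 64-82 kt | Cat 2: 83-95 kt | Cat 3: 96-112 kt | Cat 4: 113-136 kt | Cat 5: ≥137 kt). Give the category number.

2

ΔP = 1014 − 958 = 56 hPa.
V ≈ 6.5 × 56^0.652 = 6.5 × 13.80 ≈ 90 kt.
90 kt falls in the Category 2 band.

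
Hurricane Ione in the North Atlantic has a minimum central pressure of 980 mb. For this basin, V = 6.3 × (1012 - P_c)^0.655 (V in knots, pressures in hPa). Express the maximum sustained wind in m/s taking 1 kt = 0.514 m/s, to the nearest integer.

ΔP = 1012 − 980 = 32 mb.
V ≈ 6.3 × 32^0.655 = 6.3 × 9.680 ≈ 60.984 kt.
60.984 × 0.514 ≈ 31.35 m/s → 31 m/s.

31 m/s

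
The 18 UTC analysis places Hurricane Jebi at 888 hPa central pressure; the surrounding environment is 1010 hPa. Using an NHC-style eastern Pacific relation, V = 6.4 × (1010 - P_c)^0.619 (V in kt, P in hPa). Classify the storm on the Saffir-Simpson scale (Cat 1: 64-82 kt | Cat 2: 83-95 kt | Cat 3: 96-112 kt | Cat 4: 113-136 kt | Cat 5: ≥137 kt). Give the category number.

4

ΔP = 1010 − 888 = 122 hPa.
V ≈ 6.4 × 122^0.619 = 6.4 × 19.56 ≈ 125 kt.
125 kt falls in the Category 4 band.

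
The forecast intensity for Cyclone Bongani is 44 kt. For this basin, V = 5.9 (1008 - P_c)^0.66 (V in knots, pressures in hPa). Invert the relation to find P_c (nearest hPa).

ΔP = (V / 5.9)^(1/0.66) = (44/5.9)^1.515.
44/5.9 = 7.458; 7.458^1.515 ≈ 21.00 hPa.
P_c = 1008 − 21.00 = 987.00 ≈ 987 hPa.

987 hPa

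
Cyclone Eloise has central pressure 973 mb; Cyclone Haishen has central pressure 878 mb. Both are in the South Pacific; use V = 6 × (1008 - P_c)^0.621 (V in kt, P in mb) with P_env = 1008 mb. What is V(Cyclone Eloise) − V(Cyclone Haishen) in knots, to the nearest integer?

-69 kt

Cyclone Eloise: ΔP = 35; V ≈ 6 × 35^0.621 ≈ 54.58 kt.
Cyclone Haishen: ΔP = 130; V ≈ 6 × 130^0.621 ≈ 123.28 kt.
Difference ≈ 54.58 − 123.28 = -68.70 → -69 kt.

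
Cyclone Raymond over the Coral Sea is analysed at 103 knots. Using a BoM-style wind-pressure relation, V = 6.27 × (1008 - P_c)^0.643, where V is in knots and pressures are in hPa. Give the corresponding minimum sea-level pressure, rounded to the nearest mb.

930 mb

ΔP = (V / 6.27)^(1/0.643) = (103/6.27)^1.555.
103/6.27 = 16.427; 16.427^1.555 ≈ 77.71 mb.
P_c = 1008 − 77.71 = 930.29 ≈ 930 mb.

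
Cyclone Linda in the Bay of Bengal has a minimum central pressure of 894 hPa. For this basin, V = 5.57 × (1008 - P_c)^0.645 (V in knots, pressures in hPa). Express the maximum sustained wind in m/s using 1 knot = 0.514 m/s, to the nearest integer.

ΔP = 1008 − 894 = 114 hPa.
V ≈ 5.57 × 114^0.645 = 5.57 × 21.218 ≈ 118.184 kt.
118.184 × 0.514 ≈ 60.75 m/s → 61 m/s.

61 m/s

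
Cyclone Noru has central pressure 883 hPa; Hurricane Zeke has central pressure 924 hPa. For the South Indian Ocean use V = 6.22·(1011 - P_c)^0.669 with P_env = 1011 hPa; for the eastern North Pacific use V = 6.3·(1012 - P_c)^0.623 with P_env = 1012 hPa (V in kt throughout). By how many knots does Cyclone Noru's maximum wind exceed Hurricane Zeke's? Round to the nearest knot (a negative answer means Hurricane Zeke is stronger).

57 kt

Cyclone Noru: ΔP = 128; V ≈ 6.22 × 128^0.669 ≈ 159.78 kt.
Hurricane Zeke: ΔP = 88; V ≈ 6.3 × 88^0.623 ≈ 102.51 kt.
Difference ≈ 159.78 − 102.51 = 57.27 → 57 kt.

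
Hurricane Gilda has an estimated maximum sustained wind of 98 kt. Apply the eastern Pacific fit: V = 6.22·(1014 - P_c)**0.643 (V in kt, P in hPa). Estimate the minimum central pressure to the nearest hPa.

941 hPa

ΔP = (V / 6.22)^(1/0.643) = (98/6.22)^1.555.
98/6.22 = 15.756; 15.756^1.555 ≈ 72.82 hPa.
P_c = 1014 − 72.82 = 941.18 ≈ 941 hPa.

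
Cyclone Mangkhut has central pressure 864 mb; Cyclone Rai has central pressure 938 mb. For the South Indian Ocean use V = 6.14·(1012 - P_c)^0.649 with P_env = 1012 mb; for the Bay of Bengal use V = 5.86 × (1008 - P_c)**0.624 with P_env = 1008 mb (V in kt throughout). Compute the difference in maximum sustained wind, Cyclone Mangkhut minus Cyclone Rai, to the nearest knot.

Cyclone Mangkhut: ΔP = 148; V ≈ 6.14 × 148^0.649 ≈ 157.28 kt.
Cyclone Rai: ΔP = 70; V ≈ 5.86 × 70^0.624 ≈ 83.03 kt.
Difference ≈ 157.28 − 83.03 = 74.25 → 74 kt.

74 kt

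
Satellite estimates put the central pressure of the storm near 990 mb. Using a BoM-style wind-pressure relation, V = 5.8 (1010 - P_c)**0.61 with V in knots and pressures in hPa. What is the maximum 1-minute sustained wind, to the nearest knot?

ΔP = 1010 − 990 = 20 mb.
20^0.61 ≈ 6.218.
V ≈ 5.8 × 6.218 ≈ 36.1 kt.

36 kt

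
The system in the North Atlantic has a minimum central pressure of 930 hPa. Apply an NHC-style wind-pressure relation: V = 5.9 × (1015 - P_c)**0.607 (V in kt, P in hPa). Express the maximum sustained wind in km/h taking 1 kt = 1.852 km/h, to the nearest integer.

ΔP = 1015 − 930 = 85 hPa.
V ≈ 5.9 × 85^0.607 = 5.9 × 14.831 ≈ 87.500 kt.
87.500 × 1.852 ≈ 162.05 km/h → 162 km/h.

162 km/h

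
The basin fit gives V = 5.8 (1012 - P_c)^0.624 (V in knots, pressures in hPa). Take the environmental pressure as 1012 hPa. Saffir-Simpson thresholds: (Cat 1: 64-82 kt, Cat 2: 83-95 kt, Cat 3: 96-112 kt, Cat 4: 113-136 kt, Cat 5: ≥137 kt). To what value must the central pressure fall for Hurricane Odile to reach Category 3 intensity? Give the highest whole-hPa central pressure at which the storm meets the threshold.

Category 3 begins at V = 96 kt.
Required ΔP = (96/5.8)^(1/0.624) = 16.552^1.603 ≈ 89.80 hPa.
P_c ≤ 1012 − 89.80 = 922.20, so the highest integer P_c is 922 hPa.

922 hPa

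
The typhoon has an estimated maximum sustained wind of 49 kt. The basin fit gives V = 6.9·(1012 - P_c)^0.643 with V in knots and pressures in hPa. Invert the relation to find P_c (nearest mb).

991 mb

ΔP = (V / 6.9)^(1/0.643) = (49/6.9)^1.555.
49/6.9 = 7.101; 7.101^1.555 ≈ 21.09 mb.
P_c = 1012 − 21.09 = 990.91 ≈ 991 mb.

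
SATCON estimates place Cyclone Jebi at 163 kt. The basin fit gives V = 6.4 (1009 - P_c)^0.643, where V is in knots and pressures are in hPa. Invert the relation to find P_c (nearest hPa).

855 hPa

ΔP = (V / 6.4)^(1/0.643) = (163/6.4)^1.555.
163/6.4 = 25.469; 25.469^1.555 ≈ 153.69 hPa.
P_c = 1009 − 153.69 = 855.31 ≈ 855 hPa.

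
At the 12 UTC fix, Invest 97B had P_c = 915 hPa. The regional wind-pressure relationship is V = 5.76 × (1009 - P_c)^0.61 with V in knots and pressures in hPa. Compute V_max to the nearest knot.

92 kt

ΔP = 1009 − 915 = 94 hPa.
94^0.61 ≈ 15.981.
V ≈ 5.76 × 15.981 ≈ 92.1 kt.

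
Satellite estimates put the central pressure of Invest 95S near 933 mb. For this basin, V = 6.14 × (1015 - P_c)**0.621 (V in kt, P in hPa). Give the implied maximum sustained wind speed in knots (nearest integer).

95 kt

ΔP = 1015 − 933 = 82 mb.
82^0.621 ≈ 15.434.
V ≈ 6.14 × 15.434 ≈ 94.8 kt.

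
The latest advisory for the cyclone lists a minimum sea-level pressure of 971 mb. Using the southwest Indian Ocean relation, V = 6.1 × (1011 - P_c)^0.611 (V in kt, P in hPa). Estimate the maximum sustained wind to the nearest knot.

58 kt

ΔP = 1011 − 971 = 40 mb.
40^0.611 ≈ 9.525.
V ≈ 6.1 × 9.525 ≈ 58.1 kt.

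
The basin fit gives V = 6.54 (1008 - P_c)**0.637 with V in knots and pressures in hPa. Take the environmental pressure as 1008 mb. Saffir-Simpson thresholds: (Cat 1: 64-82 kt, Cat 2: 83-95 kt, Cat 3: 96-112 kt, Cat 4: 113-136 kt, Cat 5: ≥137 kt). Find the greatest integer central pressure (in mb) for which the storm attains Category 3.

940 mb

Category 3 begins at V = 96 kt.
Required ΔP = (96/6.54)^(1/0.637) = 14.679^1.570 ≈ 67.85 mb.
P_c ≤ 1008 − 67.85 = 940.15, so the highest integer P_c is 940 mb.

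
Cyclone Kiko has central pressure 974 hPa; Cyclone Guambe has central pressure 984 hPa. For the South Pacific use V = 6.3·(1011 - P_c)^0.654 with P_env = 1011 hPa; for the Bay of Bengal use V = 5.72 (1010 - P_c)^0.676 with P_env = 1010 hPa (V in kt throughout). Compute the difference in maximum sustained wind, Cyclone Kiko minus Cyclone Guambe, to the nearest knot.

15 kt

Cyclone Kiko: ΔP = 37; V ≈ 6.3 × 37^0.654 ≈ 66.83 kt.
Cyclone Guambe: ΔP = 26; V ≈ 5.72 × 26^0.676 ≈ 51.75 kt.
Difference ≈ 66.83 − 51.75 = 15.08 → 15 kt.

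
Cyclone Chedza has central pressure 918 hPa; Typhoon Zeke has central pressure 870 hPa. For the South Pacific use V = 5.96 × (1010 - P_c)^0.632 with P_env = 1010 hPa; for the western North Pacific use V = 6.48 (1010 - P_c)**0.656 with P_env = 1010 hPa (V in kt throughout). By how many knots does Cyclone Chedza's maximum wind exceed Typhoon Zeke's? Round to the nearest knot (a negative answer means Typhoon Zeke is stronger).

-62 kt

Cyclone Chedza: ΔP = 92; V ≈ 5.96 × 92^0.632 ≈ 103.84 kt.
Typhoon Zeke: ΔP = 140; V ≈ 6.48 × 140^0.656 ≈ 165.74 kt.
Difference ≈ 103.84 − 165.74 = -61.90 → -62 kt.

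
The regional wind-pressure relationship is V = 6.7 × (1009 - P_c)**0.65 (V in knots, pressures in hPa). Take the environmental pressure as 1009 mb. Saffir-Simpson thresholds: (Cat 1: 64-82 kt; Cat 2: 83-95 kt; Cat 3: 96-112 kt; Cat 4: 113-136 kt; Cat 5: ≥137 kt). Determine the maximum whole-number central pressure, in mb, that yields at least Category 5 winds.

905 mb

Category 5 begins at V = 137 kt.
Required ΔP = (137/6.7)^(1/0.65) = 20.448^1.538 ≈ 103.84 mb.
P_c ≤ 1009 − 103.84 = 905.16, so the highest integer P_c is 905 mb.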